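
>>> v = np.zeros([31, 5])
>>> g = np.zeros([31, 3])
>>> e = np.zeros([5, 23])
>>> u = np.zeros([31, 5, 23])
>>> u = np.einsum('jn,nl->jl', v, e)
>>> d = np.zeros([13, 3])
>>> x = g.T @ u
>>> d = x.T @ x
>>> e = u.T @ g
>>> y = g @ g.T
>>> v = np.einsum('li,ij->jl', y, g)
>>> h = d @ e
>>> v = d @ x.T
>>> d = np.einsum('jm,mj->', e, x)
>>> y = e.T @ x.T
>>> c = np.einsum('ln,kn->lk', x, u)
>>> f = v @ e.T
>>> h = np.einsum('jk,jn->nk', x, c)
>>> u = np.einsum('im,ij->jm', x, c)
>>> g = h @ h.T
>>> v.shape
(23, 3)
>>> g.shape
(31, 31)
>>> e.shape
(23, 3)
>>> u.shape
(31, 23)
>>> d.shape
()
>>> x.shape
(3, 23)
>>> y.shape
(3, 3)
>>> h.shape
(31, 23)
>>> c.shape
(3, 31)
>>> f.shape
(23, 23)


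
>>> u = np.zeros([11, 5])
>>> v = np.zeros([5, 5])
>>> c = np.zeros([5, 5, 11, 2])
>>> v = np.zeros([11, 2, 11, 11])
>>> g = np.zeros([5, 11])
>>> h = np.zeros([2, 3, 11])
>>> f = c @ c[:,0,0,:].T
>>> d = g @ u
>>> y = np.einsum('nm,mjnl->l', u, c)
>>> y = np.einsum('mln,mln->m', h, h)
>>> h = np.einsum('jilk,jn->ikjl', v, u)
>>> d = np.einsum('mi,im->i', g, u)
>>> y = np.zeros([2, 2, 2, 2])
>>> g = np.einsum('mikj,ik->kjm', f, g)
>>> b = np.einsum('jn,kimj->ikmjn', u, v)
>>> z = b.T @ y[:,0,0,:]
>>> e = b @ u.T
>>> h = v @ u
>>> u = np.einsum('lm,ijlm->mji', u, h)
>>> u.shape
(5, 2, 11)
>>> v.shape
(11, 2, 11, 11)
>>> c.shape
(5, 5, 11, 2)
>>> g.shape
(11, 5, 5)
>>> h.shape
(11, 2, 11, 5)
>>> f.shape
(5, 5, 11, 5)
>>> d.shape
(11,)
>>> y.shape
(2, 2, 2, 2)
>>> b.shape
(2, 11, 11, 11, 5)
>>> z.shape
(5, 11, 11, 11, 2)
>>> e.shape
(2, 11, 11, 11, 11)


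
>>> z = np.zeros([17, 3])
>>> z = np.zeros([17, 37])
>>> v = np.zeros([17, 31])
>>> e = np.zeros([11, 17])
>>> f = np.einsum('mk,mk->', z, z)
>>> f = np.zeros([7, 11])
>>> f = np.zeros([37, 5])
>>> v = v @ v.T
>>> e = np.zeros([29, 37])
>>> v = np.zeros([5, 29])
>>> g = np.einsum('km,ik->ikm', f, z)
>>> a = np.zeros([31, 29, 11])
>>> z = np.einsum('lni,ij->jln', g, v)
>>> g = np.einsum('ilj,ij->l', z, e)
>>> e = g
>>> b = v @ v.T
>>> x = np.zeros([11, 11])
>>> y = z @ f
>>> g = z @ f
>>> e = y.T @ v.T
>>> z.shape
(29, 17, 37)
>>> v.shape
(5, 29)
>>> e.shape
(5, 17, 5)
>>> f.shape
(37, 5)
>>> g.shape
(29, 17, 5)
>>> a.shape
(31, 29, 11)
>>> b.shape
(5, 5)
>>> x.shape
(11, 11)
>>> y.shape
(29, 17, 5)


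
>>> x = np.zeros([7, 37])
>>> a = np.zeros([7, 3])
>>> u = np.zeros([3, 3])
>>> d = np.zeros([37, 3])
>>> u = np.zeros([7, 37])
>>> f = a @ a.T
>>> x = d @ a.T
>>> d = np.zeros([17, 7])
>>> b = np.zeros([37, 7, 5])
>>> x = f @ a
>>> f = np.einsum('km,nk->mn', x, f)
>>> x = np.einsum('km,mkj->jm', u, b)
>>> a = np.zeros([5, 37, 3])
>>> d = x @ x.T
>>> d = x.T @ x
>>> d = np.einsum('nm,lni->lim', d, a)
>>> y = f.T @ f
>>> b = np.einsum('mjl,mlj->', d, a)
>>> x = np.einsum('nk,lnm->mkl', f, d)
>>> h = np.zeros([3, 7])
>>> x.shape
(37, 7, 5)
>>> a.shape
(5, 37, 3)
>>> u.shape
(7, 37)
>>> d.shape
(5, 3, 37)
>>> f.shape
(3, 7)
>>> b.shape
()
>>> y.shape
(7, 7)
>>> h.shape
(3, 7)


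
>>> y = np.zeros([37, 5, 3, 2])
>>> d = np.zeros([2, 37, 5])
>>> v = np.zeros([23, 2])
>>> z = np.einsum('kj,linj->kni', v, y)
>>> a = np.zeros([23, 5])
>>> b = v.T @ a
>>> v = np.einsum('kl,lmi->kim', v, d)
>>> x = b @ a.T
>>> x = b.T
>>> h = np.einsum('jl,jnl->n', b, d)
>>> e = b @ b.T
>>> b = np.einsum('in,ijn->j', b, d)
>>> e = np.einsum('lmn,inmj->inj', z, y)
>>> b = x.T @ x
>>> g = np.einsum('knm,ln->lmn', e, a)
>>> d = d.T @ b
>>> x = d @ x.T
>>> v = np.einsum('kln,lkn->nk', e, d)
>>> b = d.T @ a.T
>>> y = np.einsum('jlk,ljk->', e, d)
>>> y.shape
()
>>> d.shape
(5, 37, 2)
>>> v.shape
(2, 37)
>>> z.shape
(23, 3, 5)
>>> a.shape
(23, 5)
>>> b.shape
(2, 37, 23)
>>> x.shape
(5, 37, 5)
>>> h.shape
(37,)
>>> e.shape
(37, 5, 2)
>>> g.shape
(23, 2, 5)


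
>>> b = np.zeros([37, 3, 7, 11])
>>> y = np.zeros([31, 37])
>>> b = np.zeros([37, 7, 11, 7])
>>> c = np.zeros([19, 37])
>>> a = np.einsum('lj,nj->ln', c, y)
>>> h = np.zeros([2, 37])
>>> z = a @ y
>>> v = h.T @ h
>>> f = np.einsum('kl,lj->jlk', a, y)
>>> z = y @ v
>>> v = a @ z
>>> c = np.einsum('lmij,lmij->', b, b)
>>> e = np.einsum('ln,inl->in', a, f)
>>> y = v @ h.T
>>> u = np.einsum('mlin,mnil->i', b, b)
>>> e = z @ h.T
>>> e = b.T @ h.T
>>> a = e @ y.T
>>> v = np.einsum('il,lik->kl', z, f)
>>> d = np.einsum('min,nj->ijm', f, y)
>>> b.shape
(37, 7, 11, 7)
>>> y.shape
(19, 2)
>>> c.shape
()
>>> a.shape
(7, 11, 7, 19)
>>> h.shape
(2, 37)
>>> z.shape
(31, 37)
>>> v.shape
(19, 37)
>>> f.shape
(37, 31, 19)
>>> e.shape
(7, 11, 7, 2)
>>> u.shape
(11,)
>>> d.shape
(31, 2, 37)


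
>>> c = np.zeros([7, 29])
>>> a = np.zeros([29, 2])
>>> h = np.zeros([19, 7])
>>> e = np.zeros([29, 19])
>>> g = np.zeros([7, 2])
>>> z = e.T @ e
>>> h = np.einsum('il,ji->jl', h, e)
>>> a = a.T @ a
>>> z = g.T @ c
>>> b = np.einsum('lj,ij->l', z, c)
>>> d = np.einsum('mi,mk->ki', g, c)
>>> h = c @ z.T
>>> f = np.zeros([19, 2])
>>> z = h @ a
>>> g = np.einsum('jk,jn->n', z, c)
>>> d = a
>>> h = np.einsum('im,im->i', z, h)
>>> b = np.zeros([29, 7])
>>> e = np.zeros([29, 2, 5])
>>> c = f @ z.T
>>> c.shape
(19, 7)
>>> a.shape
(2, 2)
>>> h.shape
(7,)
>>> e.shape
(29, 2, 5)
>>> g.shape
(29,)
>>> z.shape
(7, 2)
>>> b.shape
(29, 7)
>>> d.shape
(2, 2)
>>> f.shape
(19, 2)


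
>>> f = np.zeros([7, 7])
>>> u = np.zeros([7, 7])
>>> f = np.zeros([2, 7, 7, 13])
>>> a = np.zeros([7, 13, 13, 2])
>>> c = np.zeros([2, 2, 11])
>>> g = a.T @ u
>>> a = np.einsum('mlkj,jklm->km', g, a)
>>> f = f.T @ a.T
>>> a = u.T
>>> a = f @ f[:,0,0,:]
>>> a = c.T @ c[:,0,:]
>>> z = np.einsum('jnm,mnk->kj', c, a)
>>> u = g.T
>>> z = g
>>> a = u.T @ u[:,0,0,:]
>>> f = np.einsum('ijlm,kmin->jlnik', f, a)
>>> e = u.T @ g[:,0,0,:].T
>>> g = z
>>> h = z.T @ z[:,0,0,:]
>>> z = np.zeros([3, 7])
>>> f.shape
(7, 7, 2, 13, 2)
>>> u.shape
(7, 13, 13, 2)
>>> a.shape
(2, 13, 13, 2)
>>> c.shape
(2, 2, 11)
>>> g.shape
(2, 13, 13, 7)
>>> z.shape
(3, 7)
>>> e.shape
(2, 13, 13, 2)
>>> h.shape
(7, 13, 13, 7)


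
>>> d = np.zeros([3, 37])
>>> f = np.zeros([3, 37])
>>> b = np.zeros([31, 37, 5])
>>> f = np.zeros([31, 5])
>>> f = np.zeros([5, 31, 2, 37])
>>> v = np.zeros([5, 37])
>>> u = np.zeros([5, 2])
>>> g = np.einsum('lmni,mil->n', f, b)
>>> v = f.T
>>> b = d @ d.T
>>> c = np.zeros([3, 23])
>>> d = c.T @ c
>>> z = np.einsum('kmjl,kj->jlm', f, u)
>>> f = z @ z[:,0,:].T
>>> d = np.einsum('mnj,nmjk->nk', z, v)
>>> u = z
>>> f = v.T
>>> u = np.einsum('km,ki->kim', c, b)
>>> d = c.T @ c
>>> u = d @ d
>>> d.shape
(23, 23)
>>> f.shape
(5, 31, 2, 37)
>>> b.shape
(3, 3)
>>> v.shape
(37, 2, 31, 5)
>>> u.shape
(23, 23)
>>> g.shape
(2,)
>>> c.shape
(3, 23)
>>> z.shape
(2, 37, 31)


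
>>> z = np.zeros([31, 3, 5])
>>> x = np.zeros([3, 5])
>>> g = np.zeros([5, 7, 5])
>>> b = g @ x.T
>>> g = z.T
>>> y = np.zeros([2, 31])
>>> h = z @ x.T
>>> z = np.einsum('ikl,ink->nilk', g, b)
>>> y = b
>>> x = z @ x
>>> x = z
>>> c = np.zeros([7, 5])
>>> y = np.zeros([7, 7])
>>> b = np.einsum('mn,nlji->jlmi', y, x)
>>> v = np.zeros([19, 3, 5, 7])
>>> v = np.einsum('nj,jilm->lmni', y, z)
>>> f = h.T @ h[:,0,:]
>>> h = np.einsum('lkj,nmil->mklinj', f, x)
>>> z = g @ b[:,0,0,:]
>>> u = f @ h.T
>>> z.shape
(5, 3, 3)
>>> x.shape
(7, 5, 31, 3)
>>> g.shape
(5, 3, 31)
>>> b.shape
(31, 5, 7, 3)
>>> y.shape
(7, 7)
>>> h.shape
(5, 3, 3, 31, 7, 3)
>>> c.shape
(7, 5)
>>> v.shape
(31, 3, 7, 5)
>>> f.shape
(3, 3, 3)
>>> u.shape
(3, 7, 31, 3, 3, 5)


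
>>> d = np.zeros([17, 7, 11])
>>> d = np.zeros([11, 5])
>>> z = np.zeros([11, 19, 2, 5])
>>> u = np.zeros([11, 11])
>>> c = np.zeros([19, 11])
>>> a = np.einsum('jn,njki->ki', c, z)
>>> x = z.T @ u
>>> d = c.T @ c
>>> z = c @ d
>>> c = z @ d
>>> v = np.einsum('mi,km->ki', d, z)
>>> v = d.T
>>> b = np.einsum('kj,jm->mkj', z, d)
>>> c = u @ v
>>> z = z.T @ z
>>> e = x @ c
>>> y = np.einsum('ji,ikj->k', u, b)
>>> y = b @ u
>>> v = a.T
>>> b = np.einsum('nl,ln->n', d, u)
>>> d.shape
(11, 11)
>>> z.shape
(11, 11)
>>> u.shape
(11, 11)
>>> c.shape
(11, 11)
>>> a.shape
(2, 5)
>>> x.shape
(5, 2, 19, 11)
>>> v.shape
(5, 2)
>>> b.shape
(11,)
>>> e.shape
(5, 2, 19, 11)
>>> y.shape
(11, 19, 11)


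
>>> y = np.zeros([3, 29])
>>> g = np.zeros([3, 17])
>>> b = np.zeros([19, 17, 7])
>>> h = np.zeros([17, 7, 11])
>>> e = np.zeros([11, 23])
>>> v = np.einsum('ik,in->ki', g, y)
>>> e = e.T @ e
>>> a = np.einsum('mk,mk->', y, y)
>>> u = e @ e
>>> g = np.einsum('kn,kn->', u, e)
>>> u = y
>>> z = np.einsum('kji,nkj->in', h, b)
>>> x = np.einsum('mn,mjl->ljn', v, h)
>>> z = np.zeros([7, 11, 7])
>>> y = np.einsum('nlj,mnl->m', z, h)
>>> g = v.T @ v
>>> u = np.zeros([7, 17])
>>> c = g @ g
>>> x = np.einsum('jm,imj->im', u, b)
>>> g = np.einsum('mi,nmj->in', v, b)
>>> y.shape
(17,)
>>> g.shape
(3, 19)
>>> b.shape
(19, 17, 7)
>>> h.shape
(17, 7, 11)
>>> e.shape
(23, 23)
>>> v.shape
(17, 3)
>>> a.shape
()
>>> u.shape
(7, 17)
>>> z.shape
(7, 11, 7)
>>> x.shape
(19, 17)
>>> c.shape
(3, 3)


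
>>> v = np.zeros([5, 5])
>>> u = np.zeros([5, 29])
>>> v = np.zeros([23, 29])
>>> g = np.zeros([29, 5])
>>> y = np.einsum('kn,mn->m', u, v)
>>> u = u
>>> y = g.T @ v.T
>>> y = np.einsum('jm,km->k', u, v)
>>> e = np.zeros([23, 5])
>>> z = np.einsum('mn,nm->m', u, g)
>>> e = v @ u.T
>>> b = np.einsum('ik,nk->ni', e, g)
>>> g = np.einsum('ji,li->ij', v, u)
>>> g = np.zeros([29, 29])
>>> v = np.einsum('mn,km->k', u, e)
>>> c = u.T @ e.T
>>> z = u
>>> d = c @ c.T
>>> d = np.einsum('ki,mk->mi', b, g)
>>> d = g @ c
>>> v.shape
(23,)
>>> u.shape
(5, 29)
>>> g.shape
(29, 29)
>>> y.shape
(23,)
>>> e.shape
(23, 5)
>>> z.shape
(5, 29)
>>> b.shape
(29, 23)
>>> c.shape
(29, 23)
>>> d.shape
(29, 23)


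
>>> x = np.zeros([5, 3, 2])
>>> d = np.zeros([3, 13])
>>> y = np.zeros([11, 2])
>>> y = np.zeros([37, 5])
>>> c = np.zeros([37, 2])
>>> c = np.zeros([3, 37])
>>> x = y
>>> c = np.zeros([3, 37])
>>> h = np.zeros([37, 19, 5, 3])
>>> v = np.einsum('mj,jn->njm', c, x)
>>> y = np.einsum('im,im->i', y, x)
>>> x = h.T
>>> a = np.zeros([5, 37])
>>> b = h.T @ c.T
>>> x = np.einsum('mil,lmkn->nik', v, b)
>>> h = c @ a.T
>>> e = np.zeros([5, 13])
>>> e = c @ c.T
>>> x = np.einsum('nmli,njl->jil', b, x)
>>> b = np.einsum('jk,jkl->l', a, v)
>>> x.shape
(37, 3, 19)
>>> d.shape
(3, 13)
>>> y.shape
(37,)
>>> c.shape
(3, 37)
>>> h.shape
(3, 5)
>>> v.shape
(5, 37, 3)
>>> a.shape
(5, 37)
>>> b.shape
(3,)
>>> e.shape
(3, 3)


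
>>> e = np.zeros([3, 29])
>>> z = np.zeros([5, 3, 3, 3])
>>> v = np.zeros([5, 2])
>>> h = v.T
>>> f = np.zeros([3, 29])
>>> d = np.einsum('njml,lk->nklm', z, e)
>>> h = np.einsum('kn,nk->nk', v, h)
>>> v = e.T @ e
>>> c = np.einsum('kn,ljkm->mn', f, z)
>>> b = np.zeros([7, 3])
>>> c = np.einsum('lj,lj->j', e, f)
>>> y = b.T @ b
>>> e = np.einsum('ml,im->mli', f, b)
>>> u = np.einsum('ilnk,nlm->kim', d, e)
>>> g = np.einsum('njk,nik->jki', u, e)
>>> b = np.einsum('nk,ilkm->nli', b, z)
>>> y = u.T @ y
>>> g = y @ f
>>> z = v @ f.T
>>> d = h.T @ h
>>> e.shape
(3, 29, 7)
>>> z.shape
(29, 3)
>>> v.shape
(29, 29)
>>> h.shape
(2, 5)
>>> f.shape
(3, 29)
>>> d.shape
(5, 5)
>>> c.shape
(29,)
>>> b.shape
(7, 3, 5)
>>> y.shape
(7, 5, 3)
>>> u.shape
(3, 5, 7)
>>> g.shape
(7, 5, 29)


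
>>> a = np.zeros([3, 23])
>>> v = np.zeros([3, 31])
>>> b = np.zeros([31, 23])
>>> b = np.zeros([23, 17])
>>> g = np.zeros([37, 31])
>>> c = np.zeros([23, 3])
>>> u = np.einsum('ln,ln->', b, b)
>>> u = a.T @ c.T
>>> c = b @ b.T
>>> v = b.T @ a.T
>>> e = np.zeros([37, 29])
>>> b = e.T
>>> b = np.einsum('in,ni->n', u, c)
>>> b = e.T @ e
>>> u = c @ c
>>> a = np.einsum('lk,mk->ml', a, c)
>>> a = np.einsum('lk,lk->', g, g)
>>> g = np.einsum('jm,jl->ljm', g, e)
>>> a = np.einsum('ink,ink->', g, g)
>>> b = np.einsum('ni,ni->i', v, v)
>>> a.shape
()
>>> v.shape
(17, 3)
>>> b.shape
(3,)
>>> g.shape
(29, 37, 31)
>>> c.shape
(23, 23)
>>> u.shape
(23, 23)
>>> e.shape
(37, 29)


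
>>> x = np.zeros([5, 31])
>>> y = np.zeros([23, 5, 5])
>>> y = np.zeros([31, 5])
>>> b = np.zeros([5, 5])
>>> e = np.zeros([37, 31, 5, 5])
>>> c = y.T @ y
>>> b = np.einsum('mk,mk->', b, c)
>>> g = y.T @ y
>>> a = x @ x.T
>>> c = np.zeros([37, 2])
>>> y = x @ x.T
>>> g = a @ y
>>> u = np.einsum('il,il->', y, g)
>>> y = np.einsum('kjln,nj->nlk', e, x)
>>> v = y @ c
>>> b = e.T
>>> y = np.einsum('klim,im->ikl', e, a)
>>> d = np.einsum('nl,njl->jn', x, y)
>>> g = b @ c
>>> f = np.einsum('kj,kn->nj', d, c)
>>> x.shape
(5, 31)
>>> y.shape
(5, 37, 31)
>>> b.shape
(5, 5, 31, 37)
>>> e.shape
(37, 31, 5, 5)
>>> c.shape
(37, 2)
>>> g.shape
(5, 5, 31, 2)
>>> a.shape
(5, 5)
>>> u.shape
()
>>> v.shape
(5, 5, 2)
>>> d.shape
(37, 5)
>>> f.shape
(2, 5)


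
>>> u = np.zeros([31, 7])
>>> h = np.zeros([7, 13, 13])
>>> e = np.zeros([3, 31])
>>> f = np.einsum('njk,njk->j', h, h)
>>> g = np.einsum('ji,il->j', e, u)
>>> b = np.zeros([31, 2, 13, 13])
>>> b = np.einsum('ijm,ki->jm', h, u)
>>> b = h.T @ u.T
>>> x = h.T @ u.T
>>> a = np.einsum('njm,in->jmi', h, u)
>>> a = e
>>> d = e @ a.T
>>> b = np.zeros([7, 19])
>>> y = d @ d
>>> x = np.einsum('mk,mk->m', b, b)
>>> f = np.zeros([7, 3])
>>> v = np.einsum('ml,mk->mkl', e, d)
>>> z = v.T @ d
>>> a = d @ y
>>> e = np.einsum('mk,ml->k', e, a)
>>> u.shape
(31, 7)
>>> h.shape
(7, 13, 13)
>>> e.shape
(31,)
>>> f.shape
(7, 3)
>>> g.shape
(3,)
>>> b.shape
(7, 19)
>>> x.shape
(7,)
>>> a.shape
(3, 3)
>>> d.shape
(3, 3)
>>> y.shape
(3, 3)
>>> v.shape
(3, 3, 31)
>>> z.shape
(31, 3, 3)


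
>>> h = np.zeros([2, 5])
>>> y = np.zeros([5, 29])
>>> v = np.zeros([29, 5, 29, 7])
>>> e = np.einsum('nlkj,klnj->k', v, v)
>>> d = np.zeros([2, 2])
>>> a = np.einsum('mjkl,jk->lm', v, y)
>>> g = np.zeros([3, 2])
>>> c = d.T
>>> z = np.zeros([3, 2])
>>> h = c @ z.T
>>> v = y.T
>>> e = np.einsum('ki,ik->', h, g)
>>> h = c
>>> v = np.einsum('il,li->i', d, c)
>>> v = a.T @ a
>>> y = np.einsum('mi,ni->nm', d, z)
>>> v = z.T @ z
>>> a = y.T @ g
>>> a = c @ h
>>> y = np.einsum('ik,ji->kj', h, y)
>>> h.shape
(2, 2)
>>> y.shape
(2, 3)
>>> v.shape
(2, 2)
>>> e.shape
()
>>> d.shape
(2, 2)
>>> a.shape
(2, 2)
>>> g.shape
(3, 2)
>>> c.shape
(2, 2)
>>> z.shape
(3, 2)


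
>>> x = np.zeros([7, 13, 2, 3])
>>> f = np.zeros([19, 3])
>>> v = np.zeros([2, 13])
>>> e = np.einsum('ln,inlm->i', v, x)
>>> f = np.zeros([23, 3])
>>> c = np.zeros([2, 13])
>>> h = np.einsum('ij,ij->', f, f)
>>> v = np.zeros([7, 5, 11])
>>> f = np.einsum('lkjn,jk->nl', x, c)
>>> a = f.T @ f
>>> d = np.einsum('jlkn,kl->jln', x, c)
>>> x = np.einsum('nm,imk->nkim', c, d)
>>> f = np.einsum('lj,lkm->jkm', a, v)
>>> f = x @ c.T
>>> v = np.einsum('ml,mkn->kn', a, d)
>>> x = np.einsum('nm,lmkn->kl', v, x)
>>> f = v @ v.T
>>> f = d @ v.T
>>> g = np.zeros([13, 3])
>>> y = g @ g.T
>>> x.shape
(7, 2)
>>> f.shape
(7, 13, 13)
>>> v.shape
(13, 3)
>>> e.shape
(7,)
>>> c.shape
(2, 13)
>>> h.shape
()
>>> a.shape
(7, 7)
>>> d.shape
(7, 13, 3)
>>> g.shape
(13, 3)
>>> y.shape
(13, 13)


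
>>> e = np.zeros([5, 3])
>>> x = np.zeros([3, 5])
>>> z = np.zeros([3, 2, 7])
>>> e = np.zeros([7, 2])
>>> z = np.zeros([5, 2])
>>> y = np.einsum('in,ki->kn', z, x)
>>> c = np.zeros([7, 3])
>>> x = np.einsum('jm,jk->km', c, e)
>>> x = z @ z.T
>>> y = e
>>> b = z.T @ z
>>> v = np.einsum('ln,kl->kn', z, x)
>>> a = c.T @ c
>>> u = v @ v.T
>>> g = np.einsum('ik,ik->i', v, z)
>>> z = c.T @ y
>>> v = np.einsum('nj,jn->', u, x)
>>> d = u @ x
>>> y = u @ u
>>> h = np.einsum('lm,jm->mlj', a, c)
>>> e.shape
(7, 2)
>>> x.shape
(5, 5)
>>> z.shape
(3, 2)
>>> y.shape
(5, 5)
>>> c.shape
(7, 3)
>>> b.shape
(2, 2)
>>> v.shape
()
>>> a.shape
(3, 3)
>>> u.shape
(5, 5)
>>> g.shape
(5,)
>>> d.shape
(5, 5)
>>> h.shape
(3, 3, 7)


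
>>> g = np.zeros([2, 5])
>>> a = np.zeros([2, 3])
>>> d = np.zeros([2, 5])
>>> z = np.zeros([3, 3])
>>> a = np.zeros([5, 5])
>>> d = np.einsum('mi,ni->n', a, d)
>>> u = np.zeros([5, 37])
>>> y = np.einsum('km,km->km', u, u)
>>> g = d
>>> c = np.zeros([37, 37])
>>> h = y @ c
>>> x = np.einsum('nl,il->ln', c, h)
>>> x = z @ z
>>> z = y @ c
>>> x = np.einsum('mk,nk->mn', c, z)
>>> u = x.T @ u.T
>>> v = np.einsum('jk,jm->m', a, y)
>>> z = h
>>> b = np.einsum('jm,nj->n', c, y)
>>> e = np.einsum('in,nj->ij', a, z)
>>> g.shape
(2,)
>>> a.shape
(5, 5)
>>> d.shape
(2,)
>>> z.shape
(5, 37)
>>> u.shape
(5, 5)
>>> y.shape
(5, 37)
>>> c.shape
(37, 37)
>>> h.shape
(5, 37)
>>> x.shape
(37, 5)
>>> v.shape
(37,)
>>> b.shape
(5,)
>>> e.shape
(5, 37)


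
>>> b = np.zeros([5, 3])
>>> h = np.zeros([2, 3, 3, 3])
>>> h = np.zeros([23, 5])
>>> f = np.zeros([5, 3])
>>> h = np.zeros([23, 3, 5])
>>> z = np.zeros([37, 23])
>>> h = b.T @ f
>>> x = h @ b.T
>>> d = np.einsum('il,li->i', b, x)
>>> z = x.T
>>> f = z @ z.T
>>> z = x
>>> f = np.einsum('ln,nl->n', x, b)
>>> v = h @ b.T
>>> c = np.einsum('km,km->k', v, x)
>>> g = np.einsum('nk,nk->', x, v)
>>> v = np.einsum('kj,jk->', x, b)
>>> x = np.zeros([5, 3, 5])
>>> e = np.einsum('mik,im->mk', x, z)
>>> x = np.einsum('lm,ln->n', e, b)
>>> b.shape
(5, 3)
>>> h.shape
(3, 3)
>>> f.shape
(5,)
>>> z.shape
(3, 5)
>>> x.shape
(3,)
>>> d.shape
(5,)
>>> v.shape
()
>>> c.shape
(3,)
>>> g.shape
()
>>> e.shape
(5, 5)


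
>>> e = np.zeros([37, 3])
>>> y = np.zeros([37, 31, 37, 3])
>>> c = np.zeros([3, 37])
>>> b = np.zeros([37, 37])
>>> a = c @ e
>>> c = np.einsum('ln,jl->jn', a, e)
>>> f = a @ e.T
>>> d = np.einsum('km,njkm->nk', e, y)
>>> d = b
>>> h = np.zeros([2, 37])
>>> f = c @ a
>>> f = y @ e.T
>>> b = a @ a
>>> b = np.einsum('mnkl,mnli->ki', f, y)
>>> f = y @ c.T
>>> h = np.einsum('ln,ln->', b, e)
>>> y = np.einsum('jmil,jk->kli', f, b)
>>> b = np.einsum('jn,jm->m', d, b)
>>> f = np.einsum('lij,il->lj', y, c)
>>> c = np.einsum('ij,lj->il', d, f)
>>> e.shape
(37, 3)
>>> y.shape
(3, 37, 37)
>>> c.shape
(37, 3)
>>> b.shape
(3,)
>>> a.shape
(3, 3)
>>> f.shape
(3, 37)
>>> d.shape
(37, 37)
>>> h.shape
()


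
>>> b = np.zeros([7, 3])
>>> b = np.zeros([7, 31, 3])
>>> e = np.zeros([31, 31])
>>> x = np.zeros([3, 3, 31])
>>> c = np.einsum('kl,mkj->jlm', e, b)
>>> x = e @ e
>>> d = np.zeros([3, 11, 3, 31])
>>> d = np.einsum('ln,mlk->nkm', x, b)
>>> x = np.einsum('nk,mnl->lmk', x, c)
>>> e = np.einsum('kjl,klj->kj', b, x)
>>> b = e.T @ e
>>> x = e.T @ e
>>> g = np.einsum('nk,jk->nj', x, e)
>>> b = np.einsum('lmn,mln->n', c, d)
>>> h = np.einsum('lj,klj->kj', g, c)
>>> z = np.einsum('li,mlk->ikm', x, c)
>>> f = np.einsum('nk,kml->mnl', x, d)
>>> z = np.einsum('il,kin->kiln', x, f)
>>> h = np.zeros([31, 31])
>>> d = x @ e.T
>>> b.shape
(7,)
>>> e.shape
(7, 31)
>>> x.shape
(31, 31)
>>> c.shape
(3, 31, 7)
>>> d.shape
(31, 7)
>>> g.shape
(31, 7)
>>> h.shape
(31, 31)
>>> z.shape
(3, 31, 31, 7)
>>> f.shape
(3, 31, 7)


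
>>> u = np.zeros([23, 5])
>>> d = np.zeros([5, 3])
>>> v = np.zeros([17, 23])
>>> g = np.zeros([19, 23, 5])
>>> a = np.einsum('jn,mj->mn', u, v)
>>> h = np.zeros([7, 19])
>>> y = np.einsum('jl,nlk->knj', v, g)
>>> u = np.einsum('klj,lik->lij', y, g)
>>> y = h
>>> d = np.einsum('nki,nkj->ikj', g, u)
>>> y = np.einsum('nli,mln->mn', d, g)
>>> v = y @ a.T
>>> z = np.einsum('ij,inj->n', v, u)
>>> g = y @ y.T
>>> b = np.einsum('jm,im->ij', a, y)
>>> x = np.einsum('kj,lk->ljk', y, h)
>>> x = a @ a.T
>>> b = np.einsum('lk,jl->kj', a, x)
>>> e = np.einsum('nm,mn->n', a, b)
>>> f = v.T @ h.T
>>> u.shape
(19, 23, 17)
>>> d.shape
(5, 23, 17)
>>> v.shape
(19, 17)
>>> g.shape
(19, 19)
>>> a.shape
(17, 5)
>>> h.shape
(7, 19)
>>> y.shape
(19, 5)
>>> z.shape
(23,)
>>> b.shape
(5, 17)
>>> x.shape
(17, 17)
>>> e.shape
(17,)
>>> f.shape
(17, 7)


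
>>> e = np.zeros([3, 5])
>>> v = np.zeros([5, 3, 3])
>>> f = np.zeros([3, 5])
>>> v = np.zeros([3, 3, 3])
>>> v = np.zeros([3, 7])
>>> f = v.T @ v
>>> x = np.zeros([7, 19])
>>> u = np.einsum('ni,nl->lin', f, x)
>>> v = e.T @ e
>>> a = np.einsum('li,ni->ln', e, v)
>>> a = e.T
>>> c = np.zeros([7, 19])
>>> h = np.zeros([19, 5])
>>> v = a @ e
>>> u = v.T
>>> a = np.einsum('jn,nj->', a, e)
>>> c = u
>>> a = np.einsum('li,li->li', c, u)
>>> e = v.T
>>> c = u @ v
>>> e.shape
(5, 5)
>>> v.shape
(5, 5)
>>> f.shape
(7, 7)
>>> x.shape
(7, 19)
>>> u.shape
(5, 5)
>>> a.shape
(5, 5)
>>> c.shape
(5, 5)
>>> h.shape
(19, 5)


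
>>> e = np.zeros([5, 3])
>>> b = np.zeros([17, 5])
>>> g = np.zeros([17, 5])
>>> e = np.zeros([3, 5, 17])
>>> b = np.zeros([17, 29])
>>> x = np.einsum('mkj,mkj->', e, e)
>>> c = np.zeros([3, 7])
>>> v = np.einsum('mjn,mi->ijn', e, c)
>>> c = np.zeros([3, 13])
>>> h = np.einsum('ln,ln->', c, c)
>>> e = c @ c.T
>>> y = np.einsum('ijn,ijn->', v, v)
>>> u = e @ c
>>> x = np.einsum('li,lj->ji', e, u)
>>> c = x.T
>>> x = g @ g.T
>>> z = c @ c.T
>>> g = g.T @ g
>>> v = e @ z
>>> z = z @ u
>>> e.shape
(3, 3)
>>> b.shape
(17, 29)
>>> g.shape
(5, 5)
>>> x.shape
(17, 17)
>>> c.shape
(3, 13)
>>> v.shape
(3, 3)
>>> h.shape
()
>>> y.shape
()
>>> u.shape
(3, 13)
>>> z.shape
(3, 13)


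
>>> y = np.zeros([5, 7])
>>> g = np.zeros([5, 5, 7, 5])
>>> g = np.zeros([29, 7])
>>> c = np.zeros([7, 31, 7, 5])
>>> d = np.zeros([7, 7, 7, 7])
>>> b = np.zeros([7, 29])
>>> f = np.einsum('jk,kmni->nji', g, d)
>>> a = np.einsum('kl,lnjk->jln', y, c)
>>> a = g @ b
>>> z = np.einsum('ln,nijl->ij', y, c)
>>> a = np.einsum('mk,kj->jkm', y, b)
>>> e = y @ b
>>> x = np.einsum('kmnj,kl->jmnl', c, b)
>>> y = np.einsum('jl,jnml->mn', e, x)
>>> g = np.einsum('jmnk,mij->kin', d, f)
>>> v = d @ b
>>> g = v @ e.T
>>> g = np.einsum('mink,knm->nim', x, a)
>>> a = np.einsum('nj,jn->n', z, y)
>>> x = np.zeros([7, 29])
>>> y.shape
(7, 31)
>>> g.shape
(7, 31, 5)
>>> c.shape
(7, 31, 7, 5)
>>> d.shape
(7, 7, 7, 7)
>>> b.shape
(7, 29)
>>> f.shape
(7, 29, 7)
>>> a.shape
(31,)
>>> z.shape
(31, 7)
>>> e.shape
(5, 29)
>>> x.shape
(7, 29)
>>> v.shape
(7, 7, 7, 29)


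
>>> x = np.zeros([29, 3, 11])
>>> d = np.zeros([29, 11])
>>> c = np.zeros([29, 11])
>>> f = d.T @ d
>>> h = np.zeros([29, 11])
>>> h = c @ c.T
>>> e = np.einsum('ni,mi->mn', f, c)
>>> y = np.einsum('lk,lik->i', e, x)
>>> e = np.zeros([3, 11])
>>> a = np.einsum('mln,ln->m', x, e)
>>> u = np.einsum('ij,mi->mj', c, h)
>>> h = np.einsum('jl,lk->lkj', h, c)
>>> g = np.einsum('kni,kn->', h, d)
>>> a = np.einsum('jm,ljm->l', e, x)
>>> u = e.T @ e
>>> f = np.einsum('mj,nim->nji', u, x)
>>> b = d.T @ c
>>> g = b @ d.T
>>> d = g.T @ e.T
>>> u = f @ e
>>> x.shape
(29, 3, 11)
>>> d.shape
(29, 3)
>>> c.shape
(29, 11)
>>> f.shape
(29, 11, 3)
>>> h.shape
(29, 11, 29)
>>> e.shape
(3, 11)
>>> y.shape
(3,)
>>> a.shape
(29,)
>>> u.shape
(29, 11, 11)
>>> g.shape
(11, 29)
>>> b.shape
(11, 11)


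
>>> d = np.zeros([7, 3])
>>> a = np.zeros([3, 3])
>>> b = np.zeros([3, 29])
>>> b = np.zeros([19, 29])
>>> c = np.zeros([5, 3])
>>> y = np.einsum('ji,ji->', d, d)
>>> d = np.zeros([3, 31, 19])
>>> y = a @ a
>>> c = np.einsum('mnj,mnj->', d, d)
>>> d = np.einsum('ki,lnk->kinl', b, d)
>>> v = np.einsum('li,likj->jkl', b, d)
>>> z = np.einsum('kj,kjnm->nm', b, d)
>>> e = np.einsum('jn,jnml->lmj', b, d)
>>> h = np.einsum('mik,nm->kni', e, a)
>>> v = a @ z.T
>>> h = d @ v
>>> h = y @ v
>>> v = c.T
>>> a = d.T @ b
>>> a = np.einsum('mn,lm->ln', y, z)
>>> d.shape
(19, 29, 31, 3)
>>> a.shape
(31, 3)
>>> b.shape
(19, 29)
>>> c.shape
()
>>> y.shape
(3, 3)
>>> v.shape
()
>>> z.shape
(31, 3)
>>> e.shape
(3, 31, 19)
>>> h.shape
(3, 31)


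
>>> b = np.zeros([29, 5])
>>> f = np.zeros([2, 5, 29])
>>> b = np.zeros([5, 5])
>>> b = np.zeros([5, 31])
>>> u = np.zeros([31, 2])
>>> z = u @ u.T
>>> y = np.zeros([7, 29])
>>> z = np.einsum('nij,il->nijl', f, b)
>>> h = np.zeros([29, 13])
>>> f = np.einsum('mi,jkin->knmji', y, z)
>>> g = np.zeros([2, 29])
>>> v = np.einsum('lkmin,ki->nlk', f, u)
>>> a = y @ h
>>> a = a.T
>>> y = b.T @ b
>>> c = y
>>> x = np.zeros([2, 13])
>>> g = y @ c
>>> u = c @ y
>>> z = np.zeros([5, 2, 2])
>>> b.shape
(5, 31)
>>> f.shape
(5, 31, 7, 2, 29)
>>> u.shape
(31, 31)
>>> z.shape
(5, 2, 2)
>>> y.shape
(31, 31)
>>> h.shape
(29, 13)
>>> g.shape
(31, 31)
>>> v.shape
(29, 5, 31)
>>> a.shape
(13, 7)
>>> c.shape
(31, 31)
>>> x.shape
(2, 13)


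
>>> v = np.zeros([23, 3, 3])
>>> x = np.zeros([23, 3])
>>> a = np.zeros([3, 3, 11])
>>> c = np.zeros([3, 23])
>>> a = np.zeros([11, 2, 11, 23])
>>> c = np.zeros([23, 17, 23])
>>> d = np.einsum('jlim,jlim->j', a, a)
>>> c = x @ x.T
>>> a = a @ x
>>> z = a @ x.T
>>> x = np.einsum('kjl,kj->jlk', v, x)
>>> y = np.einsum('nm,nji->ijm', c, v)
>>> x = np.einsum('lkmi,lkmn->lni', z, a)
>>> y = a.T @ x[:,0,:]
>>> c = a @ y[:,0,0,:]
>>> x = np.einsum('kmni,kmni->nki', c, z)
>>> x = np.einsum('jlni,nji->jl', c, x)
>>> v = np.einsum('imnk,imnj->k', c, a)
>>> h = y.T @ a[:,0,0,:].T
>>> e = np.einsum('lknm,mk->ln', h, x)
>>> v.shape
(23,)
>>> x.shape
(11, 2)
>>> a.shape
(11, 2, 11, 3)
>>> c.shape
(11, 2, 11, 23)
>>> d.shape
(11,)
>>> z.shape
(11, 2, 11, 23)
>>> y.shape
(3, 11, 2, 23)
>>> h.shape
(23, 2, 11, 11)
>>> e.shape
(23, 11)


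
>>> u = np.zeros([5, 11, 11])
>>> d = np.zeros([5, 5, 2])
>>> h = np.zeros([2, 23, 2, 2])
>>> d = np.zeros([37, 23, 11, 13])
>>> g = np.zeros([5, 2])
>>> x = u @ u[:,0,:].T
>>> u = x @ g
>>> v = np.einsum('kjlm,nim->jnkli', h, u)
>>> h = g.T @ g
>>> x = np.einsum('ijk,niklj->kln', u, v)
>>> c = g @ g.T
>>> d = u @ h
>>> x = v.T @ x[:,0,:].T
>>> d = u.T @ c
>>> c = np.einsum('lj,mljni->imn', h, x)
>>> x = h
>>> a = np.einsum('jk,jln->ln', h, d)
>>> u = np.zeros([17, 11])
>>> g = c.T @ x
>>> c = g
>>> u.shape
(17, 11)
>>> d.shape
(2, 11, 5)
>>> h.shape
(2, 2)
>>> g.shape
(5, 11, 2)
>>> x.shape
(2, 2)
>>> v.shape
(23, 5, 2, 2, 11)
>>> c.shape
(5, 11, 2)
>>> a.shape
(11, 5)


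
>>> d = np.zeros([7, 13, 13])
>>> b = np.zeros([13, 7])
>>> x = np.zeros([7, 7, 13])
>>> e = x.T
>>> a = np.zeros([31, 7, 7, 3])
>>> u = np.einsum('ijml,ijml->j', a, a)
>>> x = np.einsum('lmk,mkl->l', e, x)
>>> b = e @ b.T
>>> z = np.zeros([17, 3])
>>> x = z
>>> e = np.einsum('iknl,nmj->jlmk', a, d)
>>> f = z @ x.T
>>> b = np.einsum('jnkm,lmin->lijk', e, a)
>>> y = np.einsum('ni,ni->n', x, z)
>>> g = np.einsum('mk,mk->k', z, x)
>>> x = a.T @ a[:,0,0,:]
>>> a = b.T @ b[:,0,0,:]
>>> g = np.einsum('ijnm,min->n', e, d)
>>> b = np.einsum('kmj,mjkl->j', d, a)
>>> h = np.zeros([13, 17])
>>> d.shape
(7, 13, 13)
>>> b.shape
(13,)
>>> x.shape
(3, 7, 7, 3)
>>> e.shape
(13, 3, 13, 7)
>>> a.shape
(13, 13, 7, 13)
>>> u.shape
(7,)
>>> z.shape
(17, 3)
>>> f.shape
(17, 17)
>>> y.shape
(17,)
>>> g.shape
(13,)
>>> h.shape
(13, 17)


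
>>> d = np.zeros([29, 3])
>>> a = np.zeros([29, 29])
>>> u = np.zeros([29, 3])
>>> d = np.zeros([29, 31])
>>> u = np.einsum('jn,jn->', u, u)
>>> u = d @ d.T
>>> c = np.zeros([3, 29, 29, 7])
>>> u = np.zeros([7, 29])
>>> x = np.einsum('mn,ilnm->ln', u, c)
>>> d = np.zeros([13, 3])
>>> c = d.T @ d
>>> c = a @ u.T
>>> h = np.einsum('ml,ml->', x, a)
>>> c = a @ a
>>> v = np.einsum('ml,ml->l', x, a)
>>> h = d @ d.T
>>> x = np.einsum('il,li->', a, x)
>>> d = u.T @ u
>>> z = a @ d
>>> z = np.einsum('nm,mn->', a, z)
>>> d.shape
(29, 29)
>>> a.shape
(29, 29)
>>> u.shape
(7, 29)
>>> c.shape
(29, 29)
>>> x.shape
()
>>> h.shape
(13, 13)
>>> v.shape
(29,)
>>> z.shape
()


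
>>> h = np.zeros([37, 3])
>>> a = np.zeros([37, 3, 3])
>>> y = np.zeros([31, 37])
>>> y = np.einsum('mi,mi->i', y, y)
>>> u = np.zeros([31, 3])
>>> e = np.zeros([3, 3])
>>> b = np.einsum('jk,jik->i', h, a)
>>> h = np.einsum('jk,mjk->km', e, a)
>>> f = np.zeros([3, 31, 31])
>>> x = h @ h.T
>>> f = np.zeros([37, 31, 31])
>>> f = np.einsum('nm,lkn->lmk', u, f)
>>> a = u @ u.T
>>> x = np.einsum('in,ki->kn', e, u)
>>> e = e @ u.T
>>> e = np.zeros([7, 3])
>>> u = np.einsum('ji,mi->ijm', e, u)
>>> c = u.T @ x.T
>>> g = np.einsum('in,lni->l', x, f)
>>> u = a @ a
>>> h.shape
(3, 37)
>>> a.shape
(31, 31)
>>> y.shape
(37,)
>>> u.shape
(31, 31)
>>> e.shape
(7, 3)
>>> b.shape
(3,)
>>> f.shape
(37, 3, 31)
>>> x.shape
(31, 3)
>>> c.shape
(31, 7, 31)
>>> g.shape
(37,)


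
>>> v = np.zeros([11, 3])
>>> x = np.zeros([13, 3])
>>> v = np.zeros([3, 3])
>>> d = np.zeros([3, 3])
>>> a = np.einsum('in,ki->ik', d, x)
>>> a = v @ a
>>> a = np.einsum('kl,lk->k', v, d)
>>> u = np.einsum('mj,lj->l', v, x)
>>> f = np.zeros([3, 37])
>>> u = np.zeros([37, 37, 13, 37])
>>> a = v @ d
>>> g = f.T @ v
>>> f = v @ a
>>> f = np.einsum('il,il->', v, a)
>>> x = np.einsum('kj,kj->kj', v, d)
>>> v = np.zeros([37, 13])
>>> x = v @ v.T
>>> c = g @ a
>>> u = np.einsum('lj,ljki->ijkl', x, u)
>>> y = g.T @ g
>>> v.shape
(37, 13)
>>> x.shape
(37, 37)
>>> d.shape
(3, 3)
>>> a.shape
(3, 3)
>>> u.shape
(37, 37, 13, 37)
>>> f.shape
()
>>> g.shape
(37, 3)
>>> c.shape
(37, 3)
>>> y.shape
(3, 3)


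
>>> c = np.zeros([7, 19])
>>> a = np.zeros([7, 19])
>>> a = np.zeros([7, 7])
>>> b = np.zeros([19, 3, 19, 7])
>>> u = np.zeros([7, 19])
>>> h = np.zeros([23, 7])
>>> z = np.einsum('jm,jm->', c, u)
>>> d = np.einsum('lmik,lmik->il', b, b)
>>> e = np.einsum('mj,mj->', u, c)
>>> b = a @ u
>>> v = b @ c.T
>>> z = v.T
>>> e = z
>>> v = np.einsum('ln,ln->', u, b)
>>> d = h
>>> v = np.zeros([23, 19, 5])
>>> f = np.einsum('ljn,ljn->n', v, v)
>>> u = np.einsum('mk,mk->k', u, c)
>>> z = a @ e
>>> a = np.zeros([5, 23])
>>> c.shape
(7, 19)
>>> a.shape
(5, 23)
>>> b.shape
(7, 19)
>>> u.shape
(19,)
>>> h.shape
(23, 7)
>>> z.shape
(7, 7)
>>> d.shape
(23, 7)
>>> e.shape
(7, 7)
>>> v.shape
(23, 19, 5)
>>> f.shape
(5,)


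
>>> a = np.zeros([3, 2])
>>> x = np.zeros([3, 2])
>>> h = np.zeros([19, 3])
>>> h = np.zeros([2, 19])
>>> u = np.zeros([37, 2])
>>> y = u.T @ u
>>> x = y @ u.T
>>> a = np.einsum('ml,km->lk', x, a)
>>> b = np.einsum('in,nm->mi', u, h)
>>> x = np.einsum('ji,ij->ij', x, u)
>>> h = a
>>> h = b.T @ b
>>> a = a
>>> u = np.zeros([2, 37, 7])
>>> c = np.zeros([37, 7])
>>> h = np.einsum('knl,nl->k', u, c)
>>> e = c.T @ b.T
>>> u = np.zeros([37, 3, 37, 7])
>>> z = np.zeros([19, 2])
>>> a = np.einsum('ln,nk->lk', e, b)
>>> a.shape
(7, 37)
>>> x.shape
(37, 2)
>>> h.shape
(2,)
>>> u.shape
(37, 3, 37, 7)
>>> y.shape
(2, 2)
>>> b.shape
(19, 37)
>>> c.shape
(37, 7)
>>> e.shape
(7, 19)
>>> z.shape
(19, 2)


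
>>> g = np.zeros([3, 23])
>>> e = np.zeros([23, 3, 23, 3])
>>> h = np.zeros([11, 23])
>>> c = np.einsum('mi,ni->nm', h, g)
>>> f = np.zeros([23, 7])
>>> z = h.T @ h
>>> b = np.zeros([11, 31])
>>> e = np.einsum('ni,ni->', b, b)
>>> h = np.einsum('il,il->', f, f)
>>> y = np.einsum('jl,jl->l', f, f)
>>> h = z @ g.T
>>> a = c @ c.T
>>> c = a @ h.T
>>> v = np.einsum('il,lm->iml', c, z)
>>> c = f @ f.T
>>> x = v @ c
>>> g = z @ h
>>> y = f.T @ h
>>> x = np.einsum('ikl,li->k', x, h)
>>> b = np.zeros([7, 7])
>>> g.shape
(23, 3)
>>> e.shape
()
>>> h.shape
(23, 3)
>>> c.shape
(23, 23)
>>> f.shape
(23, 7)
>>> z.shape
(23, 23)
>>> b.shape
(7, 7)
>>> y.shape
(7, 3)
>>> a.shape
(3, 3)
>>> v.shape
(3, 23, 23)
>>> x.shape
(23,)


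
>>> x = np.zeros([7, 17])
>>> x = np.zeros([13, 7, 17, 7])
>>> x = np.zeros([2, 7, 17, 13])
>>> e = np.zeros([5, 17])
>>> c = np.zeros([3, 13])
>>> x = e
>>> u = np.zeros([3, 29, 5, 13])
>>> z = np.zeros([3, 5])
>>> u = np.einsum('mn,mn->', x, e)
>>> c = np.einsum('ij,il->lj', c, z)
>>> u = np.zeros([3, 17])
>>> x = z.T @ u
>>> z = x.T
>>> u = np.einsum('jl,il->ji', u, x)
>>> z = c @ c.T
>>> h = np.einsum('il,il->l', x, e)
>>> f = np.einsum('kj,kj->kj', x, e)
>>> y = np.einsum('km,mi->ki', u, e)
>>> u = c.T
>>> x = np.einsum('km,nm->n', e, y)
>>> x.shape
(3,)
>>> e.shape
(5, 17)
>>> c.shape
(5, 13)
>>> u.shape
(13, 5)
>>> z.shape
(5, 5)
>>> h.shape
(17,)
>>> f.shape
(5, 17)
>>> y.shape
(3, 17)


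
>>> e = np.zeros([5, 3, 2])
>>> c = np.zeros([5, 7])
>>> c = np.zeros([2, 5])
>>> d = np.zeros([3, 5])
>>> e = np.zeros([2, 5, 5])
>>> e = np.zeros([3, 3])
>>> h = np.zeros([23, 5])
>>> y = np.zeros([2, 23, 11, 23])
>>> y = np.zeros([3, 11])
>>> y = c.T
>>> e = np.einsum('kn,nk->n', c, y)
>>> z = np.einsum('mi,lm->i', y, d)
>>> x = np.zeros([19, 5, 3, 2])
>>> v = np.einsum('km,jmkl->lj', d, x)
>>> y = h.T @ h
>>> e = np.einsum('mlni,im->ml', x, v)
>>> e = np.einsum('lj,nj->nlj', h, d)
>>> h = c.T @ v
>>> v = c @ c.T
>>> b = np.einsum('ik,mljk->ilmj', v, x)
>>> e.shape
(3, 23, 5)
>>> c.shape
(2, 5)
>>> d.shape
(3, 5)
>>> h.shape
(5, 19)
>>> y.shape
(5, 5)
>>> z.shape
(2,)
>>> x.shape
(19, 5, 3, 2)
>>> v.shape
(2, 2)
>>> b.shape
(2, 5, 19, 3)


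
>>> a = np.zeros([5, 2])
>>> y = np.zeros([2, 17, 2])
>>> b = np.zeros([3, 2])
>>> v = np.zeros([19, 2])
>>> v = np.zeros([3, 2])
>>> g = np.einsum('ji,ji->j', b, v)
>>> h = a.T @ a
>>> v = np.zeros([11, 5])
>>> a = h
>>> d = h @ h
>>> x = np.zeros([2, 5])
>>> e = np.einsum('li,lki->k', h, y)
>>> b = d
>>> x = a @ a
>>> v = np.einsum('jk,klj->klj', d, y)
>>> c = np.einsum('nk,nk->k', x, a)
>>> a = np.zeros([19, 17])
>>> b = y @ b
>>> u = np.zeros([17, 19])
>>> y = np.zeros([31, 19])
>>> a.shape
(19, 17)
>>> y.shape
(31, 19)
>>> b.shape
(2, 17, 2)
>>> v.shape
(2, 17, 2)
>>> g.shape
(3,)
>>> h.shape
(2, 2)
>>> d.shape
(2, 2)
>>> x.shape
(2, 2)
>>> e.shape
(17,)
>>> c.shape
(2,)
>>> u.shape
(17, 19)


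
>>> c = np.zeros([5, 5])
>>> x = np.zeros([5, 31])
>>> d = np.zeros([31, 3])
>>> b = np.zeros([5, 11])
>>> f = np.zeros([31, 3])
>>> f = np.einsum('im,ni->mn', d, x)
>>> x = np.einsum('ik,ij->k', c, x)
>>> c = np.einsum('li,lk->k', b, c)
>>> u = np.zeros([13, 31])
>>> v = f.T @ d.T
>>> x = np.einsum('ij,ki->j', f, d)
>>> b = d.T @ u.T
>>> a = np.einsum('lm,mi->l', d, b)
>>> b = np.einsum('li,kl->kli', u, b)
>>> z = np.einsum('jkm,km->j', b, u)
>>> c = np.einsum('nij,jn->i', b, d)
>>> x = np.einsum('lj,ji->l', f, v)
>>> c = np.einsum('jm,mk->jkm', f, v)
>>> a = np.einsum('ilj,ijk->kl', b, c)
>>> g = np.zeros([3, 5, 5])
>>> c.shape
(3, 31, 5)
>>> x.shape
(3,)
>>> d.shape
(31, 3)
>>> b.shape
(3, 13, 31)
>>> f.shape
(3, 5)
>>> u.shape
(13, 31)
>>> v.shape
(5, 31)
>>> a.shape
(5, 13)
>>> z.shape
(3,)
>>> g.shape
(3, 5, 5)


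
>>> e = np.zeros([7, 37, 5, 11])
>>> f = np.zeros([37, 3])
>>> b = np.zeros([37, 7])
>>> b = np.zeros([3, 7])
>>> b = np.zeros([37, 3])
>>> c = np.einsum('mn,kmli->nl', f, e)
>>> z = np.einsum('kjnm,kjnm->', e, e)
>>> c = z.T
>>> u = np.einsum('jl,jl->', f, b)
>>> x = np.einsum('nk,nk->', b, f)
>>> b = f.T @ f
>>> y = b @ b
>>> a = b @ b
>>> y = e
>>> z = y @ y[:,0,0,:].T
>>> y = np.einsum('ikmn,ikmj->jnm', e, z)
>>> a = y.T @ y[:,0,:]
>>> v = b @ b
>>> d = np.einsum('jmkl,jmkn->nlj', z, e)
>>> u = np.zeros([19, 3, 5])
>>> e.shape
(7, 37, 5, 11)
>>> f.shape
(37, 3)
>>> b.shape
(3, 3)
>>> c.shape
()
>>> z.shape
(7, 37, 5, 7)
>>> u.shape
(19, 3, 5)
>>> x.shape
()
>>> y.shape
(7, 11, 5)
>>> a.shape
(5, 11, 5)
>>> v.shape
(3, 3)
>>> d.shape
(11, 7, 7)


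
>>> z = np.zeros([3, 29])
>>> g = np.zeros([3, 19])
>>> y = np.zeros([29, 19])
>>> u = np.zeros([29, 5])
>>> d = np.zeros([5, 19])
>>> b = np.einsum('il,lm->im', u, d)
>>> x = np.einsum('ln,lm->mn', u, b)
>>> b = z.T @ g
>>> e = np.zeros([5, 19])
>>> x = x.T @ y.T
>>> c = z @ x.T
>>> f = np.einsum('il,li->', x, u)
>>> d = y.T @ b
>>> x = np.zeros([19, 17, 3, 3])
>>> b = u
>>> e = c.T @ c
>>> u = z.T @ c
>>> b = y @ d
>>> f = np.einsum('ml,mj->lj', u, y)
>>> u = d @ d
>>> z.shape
(3, 29)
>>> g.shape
(3, 19)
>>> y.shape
(29, 19)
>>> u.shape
(19, 19)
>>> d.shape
(19, 19)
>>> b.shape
(29, 19)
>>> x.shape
(19, 17, 3, 3)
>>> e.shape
(5, 5)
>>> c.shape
(3, 5)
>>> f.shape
(5, 19)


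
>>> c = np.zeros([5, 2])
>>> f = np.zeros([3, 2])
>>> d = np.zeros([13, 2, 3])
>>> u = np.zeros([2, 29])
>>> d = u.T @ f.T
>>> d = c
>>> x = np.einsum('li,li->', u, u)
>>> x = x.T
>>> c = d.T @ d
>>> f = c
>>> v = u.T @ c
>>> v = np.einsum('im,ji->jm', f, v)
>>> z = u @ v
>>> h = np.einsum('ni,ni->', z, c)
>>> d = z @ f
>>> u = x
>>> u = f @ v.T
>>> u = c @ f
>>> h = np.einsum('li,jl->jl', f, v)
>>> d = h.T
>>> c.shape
(2, 2)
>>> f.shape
(2, 2)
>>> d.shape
(2, 29)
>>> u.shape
(2, 2)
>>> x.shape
()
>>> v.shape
(29, 2)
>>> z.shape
(2, 2)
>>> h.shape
(29, 2)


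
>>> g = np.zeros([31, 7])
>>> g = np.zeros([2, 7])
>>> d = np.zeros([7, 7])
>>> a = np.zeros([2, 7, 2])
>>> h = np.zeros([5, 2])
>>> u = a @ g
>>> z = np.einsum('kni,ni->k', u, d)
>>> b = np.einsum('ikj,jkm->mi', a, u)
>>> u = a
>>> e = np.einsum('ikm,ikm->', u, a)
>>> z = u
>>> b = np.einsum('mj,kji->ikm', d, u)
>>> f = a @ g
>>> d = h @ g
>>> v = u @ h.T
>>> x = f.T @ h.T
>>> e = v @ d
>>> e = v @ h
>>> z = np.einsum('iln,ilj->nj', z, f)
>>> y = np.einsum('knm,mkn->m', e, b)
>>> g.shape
(2, 7)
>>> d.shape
(5, 7)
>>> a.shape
(2, 7, 2)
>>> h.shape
(5, 2)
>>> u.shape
(2, 7, 2)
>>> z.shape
(2, 7)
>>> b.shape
(2, 2, 7)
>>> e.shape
(2, 7, 2)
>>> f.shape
(2, 7, 7)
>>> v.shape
(2, 7, 5)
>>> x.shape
(7, 7, 5)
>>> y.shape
(2,)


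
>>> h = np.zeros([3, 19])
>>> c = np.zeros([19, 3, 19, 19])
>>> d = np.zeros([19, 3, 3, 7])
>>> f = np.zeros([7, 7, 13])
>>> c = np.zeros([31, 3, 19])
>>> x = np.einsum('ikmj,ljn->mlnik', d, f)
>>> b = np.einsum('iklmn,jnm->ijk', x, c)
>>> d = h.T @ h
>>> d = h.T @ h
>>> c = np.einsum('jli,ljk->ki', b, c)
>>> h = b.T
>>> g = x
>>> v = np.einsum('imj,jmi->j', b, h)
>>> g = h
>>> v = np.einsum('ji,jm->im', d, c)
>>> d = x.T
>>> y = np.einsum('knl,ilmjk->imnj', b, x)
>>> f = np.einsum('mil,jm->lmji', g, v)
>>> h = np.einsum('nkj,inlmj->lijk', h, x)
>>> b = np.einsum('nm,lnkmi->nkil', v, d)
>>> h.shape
(13, 3, 3, 31)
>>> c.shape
(19, 7)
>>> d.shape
(3, 19, 13, 7, 3)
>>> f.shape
(3, 7, 19, 31)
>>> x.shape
(3, 7, 13, 19, 3)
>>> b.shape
(19, 13, 3, 3)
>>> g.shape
(7, 31, 3)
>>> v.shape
(19, 7)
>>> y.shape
(3, 13, 31, 19)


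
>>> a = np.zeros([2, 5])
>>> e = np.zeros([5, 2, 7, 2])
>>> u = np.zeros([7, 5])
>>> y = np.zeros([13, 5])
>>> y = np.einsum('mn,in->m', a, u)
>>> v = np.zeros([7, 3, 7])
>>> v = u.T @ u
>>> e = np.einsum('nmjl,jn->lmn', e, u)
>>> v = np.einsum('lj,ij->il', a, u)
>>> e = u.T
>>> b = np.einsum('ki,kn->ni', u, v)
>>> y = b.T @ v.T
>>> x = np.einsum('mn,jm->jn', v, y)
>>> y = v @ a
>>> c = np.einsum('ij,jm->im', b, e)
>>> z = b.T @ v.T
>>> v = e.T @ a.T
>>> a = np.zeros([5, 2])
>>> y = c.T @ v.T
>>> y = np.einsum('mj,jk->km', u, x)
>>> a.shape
(5, 2)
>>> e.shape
(5, 7)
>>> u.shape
(7, 5)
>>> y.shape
(2, 7)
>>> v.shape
(7, 2)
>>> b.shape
(2, 5)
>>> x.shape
(5, 2)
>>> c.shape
(2, 7)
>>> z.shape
(5, 7)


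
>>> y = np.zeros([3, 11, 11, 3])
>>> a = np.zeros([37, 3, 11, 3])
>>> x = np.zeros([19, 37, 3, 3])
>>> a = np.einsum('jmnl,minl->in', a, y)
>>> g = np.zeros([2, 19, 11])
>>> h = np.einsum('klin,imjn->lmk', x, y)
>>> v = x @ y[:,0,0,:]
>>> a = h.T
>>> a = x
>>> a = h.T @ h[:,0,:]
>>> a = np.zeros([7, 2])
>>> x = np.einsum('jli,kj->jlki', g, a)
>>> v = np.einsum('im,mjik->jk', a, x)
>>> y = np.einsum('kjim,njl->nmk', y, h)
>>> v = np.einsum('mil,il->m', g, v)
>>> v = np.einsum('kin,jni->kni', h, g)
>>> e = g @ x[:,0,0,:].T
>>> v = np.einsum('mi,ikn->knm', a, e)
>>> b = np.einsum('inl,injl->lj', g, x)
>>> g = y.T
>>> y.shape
(37, 3, 3)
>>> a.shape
(7, 2)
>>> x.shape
(2, 19, 7, 11)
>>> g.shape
(3, 3, 37)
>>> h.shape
(37, 11, 19)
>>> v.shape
(19, 2, 7)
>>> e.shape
(2, 19, 2)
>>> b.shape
(11, 7)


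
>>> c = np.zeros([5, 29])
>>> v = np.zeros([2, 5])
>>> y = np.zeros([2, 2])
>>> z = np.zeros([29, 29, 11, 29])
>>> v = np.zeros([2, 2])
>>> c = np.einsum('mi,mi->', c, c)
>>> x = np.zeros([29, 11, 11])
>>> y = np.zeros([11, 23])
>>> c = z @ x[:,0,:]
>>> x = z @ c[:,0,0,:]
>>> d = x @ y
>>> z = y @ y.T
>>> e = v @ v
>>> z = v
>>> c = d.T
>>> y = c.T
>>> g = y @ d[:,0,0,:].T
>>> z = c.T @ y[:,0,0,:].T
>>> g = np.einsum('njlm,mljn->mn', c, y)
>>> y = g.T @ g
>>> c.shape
(23, 11, 29, 29)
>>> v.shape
(2, 2)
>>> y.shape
(23, 23)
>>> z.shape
(29, 29, 11, 29)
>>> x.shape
(29, 29, 11, 11)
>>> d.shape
(29, 29, 11, 23)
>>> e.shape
(2, 2)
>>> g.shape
(29, 23)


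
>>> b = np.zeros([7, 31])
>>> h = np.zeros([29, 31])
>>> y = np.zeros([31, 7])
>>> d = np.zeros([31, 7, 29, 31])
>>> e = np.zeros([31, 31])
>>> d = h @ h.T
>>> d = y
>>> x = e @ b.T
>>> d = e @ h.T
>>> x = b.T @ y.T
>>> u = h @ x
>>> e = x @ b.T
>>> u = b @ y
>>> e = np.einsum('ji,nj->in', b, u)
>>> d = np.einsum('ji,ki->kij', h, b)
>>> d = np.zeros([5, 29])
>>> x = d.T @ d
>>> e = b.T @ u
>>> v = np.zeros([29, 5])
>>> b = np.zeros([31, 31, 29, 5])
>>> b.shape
(31, 31, 29, 5)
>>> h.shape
(29, 31)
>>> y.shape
(31, 7)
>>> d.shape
(5, 29)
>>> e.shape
(31, 7)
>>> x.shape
(29, 29)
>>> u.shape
(7, 7)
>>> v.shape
(29, 5)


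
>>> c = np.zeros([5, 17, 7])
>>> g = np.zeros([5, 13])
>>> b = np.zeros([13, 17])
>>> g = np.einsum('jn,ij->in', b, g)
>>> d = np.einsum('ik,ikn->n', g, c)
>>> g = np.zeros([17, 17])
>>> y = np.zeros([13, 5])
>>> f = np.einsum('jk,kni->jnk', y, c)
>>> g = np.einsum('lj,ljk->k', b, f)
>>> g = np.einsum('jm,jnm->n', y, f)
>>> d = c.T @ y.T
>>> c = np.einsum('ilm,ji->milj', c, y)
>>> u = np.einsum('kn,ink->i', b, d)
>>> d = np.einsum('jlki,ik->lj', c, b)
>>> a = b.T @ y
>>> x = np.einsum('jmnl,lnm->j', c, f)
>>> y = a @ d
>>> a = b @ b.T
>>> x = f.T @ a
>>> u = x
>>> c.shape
(7, 5, 17, 13)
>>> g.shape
(17,)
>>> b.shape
(13, 17)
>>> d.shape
(5, 7)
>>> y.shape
(17, 7)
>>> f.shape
(13, 17, 5)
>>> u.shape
(5, 17, 13)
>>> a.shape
(13, 13)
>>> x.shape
(5, 17, 13)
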